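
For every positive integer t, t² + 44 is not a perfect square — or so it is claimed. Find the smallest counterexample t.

For t = 1, 2, 3, 4, 5, 6, 7, 8, 9 the conclusion holds.
t = 10: 10² + 44 = 144 = 12², a perfect square.
Thus t = 10 disproves the claim, and no smaller t works.

t = 10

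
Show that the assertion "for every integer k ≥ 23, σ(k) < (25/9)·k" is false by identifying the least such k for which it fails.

A counterexample is any integer k ≥ 23 such that the claim fails; we check each in order.
For k = 23, 24, 25, 26, …, 57, 58, 59 the conclusion holds.
k = 60: σ(60) = 168; 168 ≥ 500/3.
So k = 60 is the smallest counterexample.

k = 60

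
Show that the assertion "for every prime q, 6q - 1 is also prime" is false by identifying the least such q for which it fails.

q = 11

Check each prime q in order until 6q - 1 is not prime.
The first 4 eligible values, up to q = 7, all satisfy the conclusion.
q = 11: 6q - 1 = 65 = 5 × 13, not prime.
Hence q = 11 is a counterexample.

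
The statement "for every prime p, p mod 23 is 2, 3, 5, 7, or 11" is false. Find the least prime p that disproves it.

For p = 2, 3, 5, 7, 11 the conclusion holds.
p = 13: 13 mod 23 = 13 — not in {2, 3, 5, 7, 11}.

p = 13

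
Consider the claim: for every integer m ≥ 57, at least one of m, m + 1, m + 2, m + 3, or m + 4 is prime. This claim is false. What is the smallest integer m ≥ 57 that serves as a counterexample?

The first 5 eligible values, up to m = 61, all satisfy the conclusion.
m = 62: 62 = 2 × 31; 63 = 3 × 21; 64 = 2 × 32; 65 = 5 × 13; 66 = 2 × 33 — all composite.

m = 62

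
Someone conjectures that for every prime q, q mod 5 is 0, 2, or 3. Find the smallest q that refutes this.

We need the least prime q for which the claim fails.
For q = 2, 3, 5, 7 the conclusion holds.
q = 11: 11 mod 5 = 1 — not in {0, 2, 3}.
So q = 11 is the smallest counterexample.

q = 11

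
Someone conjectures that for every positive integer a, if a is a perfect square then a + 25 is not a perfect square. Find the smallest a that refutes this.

a = 144

A counterexample is any positive integer a such that a is a perfect square but a + 25 is a perfect square; we check each in order.
For a = 1, 4, 9, 16, …, 81, 100, 121 the conclusion holds.
a = 144: 144 = 12² and 144 + 25 = 169 = 13².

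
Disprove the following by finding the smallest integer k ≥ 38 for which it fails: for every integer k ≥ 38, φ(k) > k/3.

The first 4 eligible values, up to k = 41, all satisfy the conclusion.
k = 42: φ(42) = 12 and 42/3 = 14, so φ(42) ≤ 42/3.

k = 42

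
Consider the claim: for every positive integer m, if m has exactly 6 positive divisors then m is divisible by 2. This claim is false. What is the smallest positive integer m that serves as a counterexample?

m = 45

A counterexample is any positive integer m such that m has exactly 6 positive divisors but m is not divisible by 2; we check each in order.
The first 6 eligible values, up to m = 44, all satisfy the conclusion.
m = 45: τ(45) = 6; 45 mod 2 = 1.
Thus m = 45 disproves the claim, and no smaller m works.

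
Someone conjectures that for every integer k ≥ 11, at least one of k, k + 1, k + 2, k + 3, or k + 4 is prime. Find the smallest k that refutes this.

For k = 11, 12, 13, 14, …, 21, 22, 23 the conclusion holds.
k = 24: 24 = 2 × 12; 25 = 5 × 5; 26 = 2 × 13; 27 = 3 × 9; 28 = 2 × 14 — all composite.
Hence k = 24 is a counterexample.

k = 24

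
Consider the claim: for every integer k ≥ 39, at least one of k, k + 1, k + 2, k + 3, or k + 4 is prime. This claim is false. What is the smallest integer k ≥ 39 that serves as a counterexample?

k = 48

The first 9 eligible values, up to k = 47, all satisfy the conclusion.
k = 48: 48 = 2 × 24; 49 = 7 × 7; 50 = 2 × 25; 51 = 3 × 17; 52 = 2 × 26 — all composite.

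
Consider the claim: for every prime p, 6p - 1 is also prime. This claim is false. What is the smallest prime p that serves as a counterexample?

p = 11

We need the least prime p for which 6p - 1 is not prime.
p = 2: 6p - 1 = 11, prime.
p = 3: 6p - 1 = 17, prime.
p = 5: 6p - 1 = 29, prime.
p = 7: 6p - 1 = 41, prime.
p = 11: 6p - 1 = 65 = 5 × 13, not prime.
So p = 11 is the smallest counterexample.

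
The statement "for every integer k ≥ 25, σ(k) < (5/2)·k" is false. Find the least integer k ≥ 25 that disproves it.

k = 36

For k = 25, 26, 27, 28, …, 33, 34, 35 the conclusion holds.
k = 36: σ(36) = 91; 91 ≥ 90.
Hence k = 36 is a counterexample.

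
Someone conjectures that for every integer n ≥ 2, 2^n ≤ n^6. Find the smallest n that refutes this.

Check each integer n ≥ 2 in order until 2^n > n^6.
The first 28 eligible values, up to n = 29, all satisfy the conclusion.
n = 30: 2^n = 1073741824 and n^6 = 729000000, so 1073741824 > 729000000.
So n = 30 is the smallest counterexample.

n = 30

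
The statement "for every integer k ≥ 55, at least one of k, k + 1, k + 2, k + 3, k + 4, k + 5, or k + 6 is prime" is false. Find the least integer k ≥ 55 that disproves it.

Check each integer k ≥ 55 in order until k, k + 1, k + 2, k + 3, k + 4, k + 5, k + 6 are all composite.
For k = 55, 56, 57, 58, …, 87, 88, 89 the conclusion holds.
k = 90: 90 = 2 × 45; 91 = 7 × 13; 92 = 2 × 46; 93 = 3 × 31; 94 = 2 × 47; 95 = 5 × 19; 96 = 2 × 48 — all composite.
Thus k = 90 disproves the claim, and no smaller k works.

k = 90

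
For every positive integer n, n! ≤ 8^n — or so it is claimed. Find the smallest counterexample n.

We need the least positive integer n for which n! > 8^n.
For n = 1, 2, 3, 4, …, 17, 18, 19 the conclusion holds.
n = 20: n! = 2432902008176640000 and 8^n = 1152921504606846976, so 2432902008176640000 > 1152921504606846976.
Hence n = 20 is a counterexample.

n = 20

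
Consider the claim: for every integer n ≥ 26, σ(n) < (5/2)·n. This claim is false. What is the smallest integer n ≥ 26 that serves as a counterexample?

n = 36

Check each integer n ≥ 26 in order until the claim fails.
The first 10 eligible values, up to n = 35, all satisfy the conclusion.
n = 36: σ(36) = 91; 91 ≥ 90.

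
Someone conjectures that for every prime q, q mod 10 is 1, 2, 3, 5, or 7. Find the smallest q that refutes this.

q = 19

We need the least prime q for which the claim fails.
q = 2: 2 mod 10 = 2.
q = 3: 3 mod 10 = 3.
q = 5: 5 mod 10 = 5.
q = 7: 7 mod 10 = 7.
q = 11: 11 mod 10 = 1.
q = 13: 13 mod 10 = 3.
q = 17: 17 mod 10 = 7.
q = 19: 19 mod 10 = 9 — not in {1, 2, 3, 5, 7}.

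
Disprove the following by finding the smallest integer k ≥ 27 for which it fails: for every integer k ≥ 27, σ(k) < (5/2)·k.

k = 36

A counterexample is any integer k ≥ 27 such that the claim fails; we check each in order.
The first 9 eligible values, up to k = 35, all satisfy the conclusion.
k = 36: σ(36) = 91; 91 ≥ 90.
So k = 36 is the smallest counterexample.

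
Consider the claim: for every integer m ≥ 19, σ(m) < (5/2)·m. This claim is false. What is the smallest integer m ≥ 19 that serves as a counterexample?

m = 24

For m = 19, 20, 21, 22, 23 the conclusion holds.
m = 24: σ(24) = 60; 60 ≥ 60.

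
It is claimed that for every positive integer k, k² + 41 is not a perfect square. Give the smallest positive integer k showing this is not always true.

Check each positive integer k in order until k² + 41 is a perfect square.
For k = 1, 2, 3, 4, …, 17, 18, 19 the conclusion holds.
k = 20: 20² + 41 = 441 = 21², a perfect square.

k = 20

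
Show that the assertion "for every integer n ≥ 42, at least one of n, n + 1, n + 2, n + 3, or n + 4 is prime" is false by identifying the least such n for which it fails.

Check each integer n ≥ 42 in order until n, n + 1, n + 2, n + 3, n + 4 are all composite.
n = 42: 43 is prime.
n = 43: 43 is prime.
n = 44: 47 is prime.
n = 45: 47 is prime.
n = 46: 47 is prime.
n = 47: 47 is prime.
n = 48: 48 = 2 × 24; 49 = 7 × 7; 50 = 2 × 25; 51 = 3 × 17; 52 = 2 × 26 — all composite.
So n = 48 is the smallest counterexample.

n = 48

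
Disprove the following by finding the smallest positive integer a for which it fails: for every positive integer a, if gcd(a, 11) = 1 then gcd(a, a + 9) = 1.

Check each positive integer a in order until gcd(a, 11) = 1 but gcd(a, a + 9) > 1.
a = 1: gcd(1, 10) = 1.
a = 2: gcd(2, 11) = 1.
a = 3: gcd(3, 12) = 3.

a = 3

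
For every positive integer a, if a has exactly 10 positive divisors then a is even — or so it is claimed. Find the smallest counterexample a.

a = 405

A counterexample is any positive integer a such that a has exactly 10 positive divisors but a is odd; we check each in order.
For a = 48, 80, 112, 162, 176, 208, 272, 304, 368 the conclusion holds.
a = 405: divisors of 405: 10 divisors; 405 is odd.
Thus a = 405 disproves the claim, and no smaller a works.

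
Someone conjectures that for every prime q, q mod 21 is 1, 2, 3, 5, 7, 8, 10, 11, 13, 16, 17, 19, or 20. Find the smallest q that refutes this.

A counterexample is any prime q such that the claim fails; we check each in order.
For q = 2, 3, 5, 7, …, 53, 59, 61 the conclusion holds.
q = 67: 67 mod 21 = 4 — not in {1, 2, 3, 5, 7, 8, 10, 11, 13, 16, 17, 19, 20}.
Thus q = 67 disproves the claim, and no smaller q works.

q = 67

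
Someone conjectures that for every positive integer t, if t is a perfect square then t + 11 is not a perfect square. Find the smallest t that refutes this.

t = 25

Check each positive integer t in order until t is a perfect square but t + 11 is a perfect square.
For t = 1, 4, 9, 16 the conclusion holds.
t = 25: 25 = 5² and 25 + 11 = 36 = 6².
Thus t = 25 disproves the claim, and no smaller t works.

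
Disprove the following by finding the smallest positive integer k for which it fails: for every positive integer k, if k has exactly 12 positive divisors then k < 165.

k = 198

The first 12 eligible values, up to k = 160, all satisfy the conclusion.
k = 198: τ(198) = 12; 198 ≥ 165.
Thus k = 198 disproves the claim, and no smaller k works.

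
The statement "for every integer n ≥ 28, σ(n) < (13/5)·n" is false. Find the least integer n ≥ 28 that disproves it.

Check each integer n ≥ 28 in order until the claim fails.
For n = 28, 29, 30, 31, …, 57, 58, 59 the conclusion holds.
n = 60: σ(60) = 168; 168 ≥ 156.
So n = 60 is the smallest counterexample.

n = 60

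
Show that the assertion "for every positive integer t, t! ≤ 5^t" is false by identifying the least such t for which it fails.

t = 12

Check each positive integer t in order until t! > 5^t.
The first 11 eligible values, up to t = 11, all satisfy the conclusion.
t = 12: t! = 479001600 and 5^t = 244140625, so 479001600 > 244140625.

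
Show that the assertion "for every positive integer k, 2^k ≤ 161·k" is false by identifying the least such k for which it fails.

The first 10 eligible values, up to k = 10, all satisfy the conclusion.
k = 11: 2^k = 2048 and 161·k = 1771, so 2048 > 1771.

k = 11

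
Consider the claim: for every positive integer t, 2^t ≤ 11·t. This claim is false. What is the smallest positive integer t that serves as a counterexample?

t = 7

We need the least positive integer t for which 2^t > 11·t.
t = 1: 2^t = 2 and 11·t = 11, so 2 ≤ 11.
t = 2: 2^t = 4 and 11·t = 22, so 4 ≤ 22.
t = 3: 2^t = 8 and 11·t = 33, so 8 ≤ 33.
t = 4: 2^t = 16 and 11·t = 44, so 16 ≤ 44.
t = 5: 2^t = 32 and 11·t = 55, so 32 ≤ 55.
t = 6: 2^t = 64 and 11·t = 66, so 64 ≤ 66.
t = 7: 2^t = 128 and 11·t = 77, so 128 > 77.
Hence t = 7 is a counterexample.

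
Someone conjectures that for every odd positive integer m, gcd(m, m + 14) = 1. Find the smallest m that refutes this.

A counterexample is any odd positive integer m such that gcd(m, m + 14) > 1; we check each in order.
m = 1: gcd(1, 15) = 1.
m = 3: gcd(3, 17) = 1.
m = 5: gcd(5, 19) = 1.
m = 7: gcd(7, 21) = 7.

m = 7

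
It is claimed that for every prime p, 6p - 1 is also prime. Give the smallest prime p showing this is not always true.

We need the least prime p for which 6p - 1 is not prime.
p = 2: 6p - 1 = 11, prime.
p = 3: 6p - 1 = 17, prime.
p = 5: 6p - 1 = 29, prime.
p = 7: 6p - 1 = 41, prime.
p = 11: 6p - 1 = 65 = 5 × 13, not prime.

p = 11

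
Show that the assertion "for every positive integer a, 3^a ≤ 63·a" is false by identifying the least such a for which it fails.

a = 6

We need the least positive integer a for which 3^a > 63·a.
a = 1: 3^a = 3 and 63·a = 63, so 3 ≤ 63.
a = 2: 3^a = 9 and 63·a = 126, so 9 ≤ 126.
a = 3: 3^a = 27 and 63·a = 189, so 27 ≤ 189.
a = 4: 3^a = 81 and 63·a = 252, so 81 ≤ 252.
a = 5: 3^a = 243 and 63·a = 315, so 243 ≤ 315.
a = 6: 3^a = 729 and 63·a = 378, so 729 > 378.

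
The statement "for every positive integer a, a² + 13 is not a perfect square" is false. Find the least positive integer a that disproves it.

a = 6

Check each positive integer a in order until a² + 13 is a perfect square.
For a = 1, 2, 3, 4, 5 the conclusion holds.
a = 6: 6² + 13 = 49 = 7², a perfect square.
So a = 6 is the smallest counterexample.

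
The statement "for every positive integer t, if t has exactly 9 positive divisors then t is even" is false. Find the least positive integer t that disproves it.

t = 225

For t = 36, 100, 196 the conclusion holds.
t = 225: divisors of 225: 9 divisors; 225 is odd.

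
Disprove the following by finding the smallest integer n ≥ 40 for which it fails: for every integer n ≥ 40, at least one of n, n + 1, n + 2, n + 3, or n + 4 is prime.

n = 48

n = 40: 41 is prime.
n = 41: 41 is prime.
n = 42: 43 is prime.
n = 43: 43 is prime.
n = 44: 47 is prime.
n = 45: 47 is prime.
n = 46: 47 is prime.
n = 47: 47 is prime.
n = 48: 48 = 2 × 24; 49 = 7 × 7; 50 = 2 × 25; 51 = 3 × 17; 52 = 2 × 26 — all composite.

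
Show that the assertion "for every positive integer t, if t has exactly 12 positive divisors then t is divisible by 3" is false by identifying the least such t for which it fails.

We need the least positive integer t for which t has exactly 12 positive divisors but t is not divisible by 3.
The first 8 eligible values, up to t = 132, all satisfy the conclusion.
t = 140: τ(140) = 12; 140 mod 3 = 2.
Thus t = 140 disproves the claim, and no smaller t works.

t = 140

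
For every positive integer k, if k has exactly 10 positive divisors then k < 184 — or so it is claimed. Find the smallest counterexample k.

k = 48: τ(48) = 10; 48 < 184.
k = 80: τ(80) = 10; 80 < 184.
k = 112: τ(112) = 10; 112 < 184.
k = 162: τ(162) = 10; 162 < 184.
k = 176: τ(176) = 10; 176 < 184.
k = 208: τ(208) = 10; 208 ≥ 184.
Hence k = 208 is a counterexample.

k = 208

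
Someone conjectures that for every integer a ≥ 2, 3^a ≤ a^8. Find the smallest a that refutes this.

a = 23

For a = 2, 3, 4, 5, …, 20, 21, 22 the conclusion holds.
a = 23: 3^a = 94143178827 and a^8 = 78310985281, so 94143178827 > 78310985281.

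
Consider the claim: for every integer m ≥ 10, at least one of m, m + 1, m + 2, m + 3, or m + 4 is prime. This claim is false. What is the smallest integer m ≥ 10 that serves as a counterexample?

A counterexample is any integer m ≥ 10 such that m, m + 1, m + 2, m + 3, m + 4 are all composite; we check each in order.
The first 14 eligible values, up to m = 23, all satisfy the conclusion.
m = 24: 24 = 2 × 12; 25 = 5 × 5; 26 = 2 × 13; 27 = 3 × 9; 28 = 2 × 14 — all composite.

m = 24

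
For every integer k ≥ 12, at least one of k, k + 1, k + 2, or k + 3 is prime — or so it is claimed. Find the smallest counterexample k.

k = 24

For k = 12, 13, 14, 15, …, 21, 22, 23 the conclusion holds.
k = 24: 24 = 2 × 12; 25 = 5 × 5; 26 = 2 × 13; 27 = 3 × 9 — all composite.
So k = 24 is the smallest counterexample.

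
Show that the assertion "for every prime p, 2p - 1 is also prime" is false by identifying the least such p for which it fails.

p = 5

Check each prime p in order until 2p - 1 is not prime.
p = 2: 2p - 1 = 3, prime.
p = 3: 2p - 1 = 5, prime.
p = 5: 2p - 1 = 9 = 3 × 3, not prime.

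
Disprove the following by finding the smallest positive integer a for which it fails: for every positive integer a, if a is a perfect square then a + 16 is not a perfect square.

We need the least positive integer a for which a is a perfect square but a + 16 is a perfect square.
For a = 1, 4 the conclusion holds.
a = 9: 9 = 3² and 9 + 16 = 25 = 5².
Thus a = 9 disproves the claim, and no smaller a works.

a = 9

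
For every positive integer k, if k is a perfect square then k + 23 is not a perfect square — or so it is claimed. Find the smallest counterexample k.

k = 121

We need the least positive integer k for which k is a perfect square but k + 23 is a perfect square.
For k = 1, 4, 9, 16, 25, 36, 49, 64, 81, 100 the conclusion holds.
k = 121: 121 = 11² and 121 + 23 = 144 = 12².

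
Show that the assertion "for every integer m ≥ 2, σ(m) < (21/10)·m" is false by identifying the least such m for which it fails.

Check each integer m ≥ 2 in order until the claim fails.
The first 10 eligible values, up to m = 11, all satisfy the conclusion.
m = 12: σ(12) = 28; 28 ≥ 126/5.
Thus m = 12 disproves the claim, and no smaller m works.

m = 12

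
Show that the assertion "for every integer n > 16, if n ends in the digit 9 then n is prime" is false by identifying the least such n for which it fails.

n = 39

We need the least integer n > 16 for which n ends in the digit 9 but n is not prime.
For n = 19, 29 the conclusion holds.
n = 39: 39 ends in 9; 39 = 3 × 13, composite.
So n = 39 is the smallest counterexample.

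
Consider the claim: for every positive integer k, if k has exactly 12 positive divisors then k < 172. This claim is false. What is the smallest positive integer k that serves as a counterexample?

k = 198

We need the least positive integer k for which k has exactly 12 positive divisors but the claim fails.
For k = 60, 72, 84, 90, …, 150, 156, 160 the conclusion holds.
k = 198: τ(198) = 12; 198 ≥ 172.
Thus k = 198 disproves the claim, and no smaller k works.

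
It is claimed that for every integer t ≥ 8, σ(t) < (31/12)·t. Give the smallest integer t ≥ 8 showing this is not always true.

A counterexample is any integer t ≥ 8 such that the claim fails; we check each in order.
For t = 8, 9, 10, 11, …, 45, 46, 47 the conclusion holds.
t = 48: σ(48) = 124; 124 ≥ 124.

t = 48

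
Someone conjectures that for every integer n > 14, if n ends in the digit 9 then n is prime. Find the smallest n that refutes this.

n = 39

A counterexample is any integer n > 14 such that n ends in the digit 9 but n is not prime; we check each in order.
For n = 19, 29 the conclusion holds.
n = 39: 39 ends in 9; 39 = 3 × 13, composite.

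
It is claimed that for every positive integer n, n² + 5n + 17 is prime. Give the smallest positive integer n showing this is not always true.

A counterexample is any positive integer n such that n² + 5n + 17 is not prime; we check each in order.
For n = 1, 2, 3, 4, 5, 6, 7 the conclusion holds.
n = 8: n² + 5n + 17 = 121 = 11 × 11, composite.

n = 8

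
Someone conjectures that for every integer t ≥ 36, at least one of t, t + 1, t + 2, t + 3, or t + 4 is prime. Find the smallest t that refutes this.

t = 48

For t = 36, 37, 38, 39, …, 45, 46, 47 the conclusion holds.
t = 48: 48 = 2 × 24; 49 = 7 × 7; 50 = 2 × 25; 51 = 3 × 17; 52 = 2 × 26 — all composite.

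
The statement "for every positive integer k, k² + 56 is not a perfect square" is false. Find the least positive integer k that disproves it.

For k = 1, 2, 3, 4 the conclusion holds.
k = 5: 5² + 56 = 81 = 9², a perfect square.

k = 5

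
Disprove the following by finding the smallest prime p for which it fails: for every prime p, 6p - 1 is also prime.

p = 11

For p = 2, 3, 5, 7 the conclusion holds.
p = 11: 6p - 1 = 65 = 5 × 13, not prime.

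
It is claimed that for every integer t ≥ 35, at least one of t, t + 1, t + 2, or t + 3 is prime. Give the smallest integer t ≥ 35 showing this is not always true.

Check each integer t ≥ 35 in order until t, t + 1, t + 2, t + 3 are all composite.
For t = 35, 36, 37, 38, …, 45, 46, 47 the conclusion holds.
t = 48: 48 = 2 × 24; 49 = 7 × 7; 50 = 2 × 25; 51 = 3 × 17 — all composite.
So t = 48 is the smallest counterexample.

t = 48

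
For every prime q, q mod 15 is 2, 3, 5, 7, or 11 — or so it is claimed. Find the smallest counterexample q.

We need the least prime q for which the claim fails.
For q = 2, 3, 5, 7, 11 the conclusion holds.
q = 13: 13 mod 15 = 13 — not in {2, 3, 5, 7, 11}.
Thus q = 13 disproves the claim, and no smaller q works.

q = 13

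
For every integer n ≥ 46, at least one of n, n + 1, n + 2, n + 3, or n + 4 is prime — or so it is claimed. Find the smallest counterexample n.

n = 48

n = 46: 47 is prime.
n = 47: 47 is prime.
n = 48: 48 = 2 × 24; 49 = 7 × 7; 50 = 2 × 25; 51 = 3 × 17; 52 = 2 × 26 — all composite.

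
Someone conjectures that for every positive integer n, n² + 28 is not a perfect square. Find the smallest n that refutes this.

n = 6

A counterexample is any positive integer n such that n² + 28 is a perfect square; we check each in order.
n = 1: 1² + 28 = 29, not a perfect square.
n = 2: 2² + 28 = 32, not a perfect square.
n = 3: 3² + 28 = 37, not a perfect square.
n = 4: 4² + 28 = 44, not a perfect square.
n = 5: 5² + 28 = 53, not a perfect square.
n = 6: 6² + 28 = 64 = 8², a perfect square.
Thus n = 6 disproves the claim, and no smaller n works.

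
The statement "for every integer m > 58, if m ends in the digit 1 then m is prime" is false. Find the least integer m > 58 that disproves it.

m = 81

A counterexample is any integer m > 58 such that m ends in the digit 1 but m is not prime; we check each in order.
m = 61: 61 ends in 1 and is prime.
m = 71: 71 ends in 1 and is prime.
m = 81: 81 ends in 1; 81 = 3 × 27, composite.
Thus m = 81 disproves the claim, and no smaller m works.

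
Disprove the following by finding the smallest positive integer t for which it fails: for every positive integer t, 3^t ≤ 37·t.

t = 5

Check each positive integer t in order until 3^t > 37·t.
For t = 1, 2, 3, 4 the conclusion holds.
t = 5: 3^t = 243 and 37·t = 185, so 243 > 185.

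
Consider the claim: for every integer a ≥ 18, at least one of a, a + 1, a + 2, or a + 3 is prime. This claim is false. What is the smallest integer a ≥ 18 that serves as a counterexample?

a = 24

Check each integer a ≥ 18 in order until a, a + 1, a + 2, a + 3 are all composite.
a = 18: 19 is prime.
a = 19: 19 is prime.
a = 20: 23 is prime.
a = 21: 23 is prime.
a = 22: 23 is prime.
a = 23: 23 is prime.
a = 24: 24 = 2 × 12; 25 = 5 × 5; 26 = 2 × 13; 27 = 3 × 9 — all composite.
So a = 24 is the smallest counterexample.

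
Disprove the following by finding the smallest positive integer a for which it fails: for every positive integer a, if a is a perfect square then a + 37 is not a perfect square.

A counterexample is any positive integer a such that a is a perfect square but a + 37 is a perfect square; we check each in order.
For a = 1, 4, 9, 16, …, 225, 256, 289 the conclusion holds.
a = 324: 324 = 18² and 324 + 37 = 361 = 19².

a = 324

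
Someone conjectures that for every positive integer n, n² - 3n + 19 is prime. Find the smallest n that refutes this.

n = 18

We need the least positive integer n for which n² - 3n + 19 is not prime.
The first 17 eligible values, up to n = 17, all satisfy the conclusion.
n = 18: n² - 3n + 19 = 289 = 17 × 17, composite.
Hence n = 18 is a counterexample.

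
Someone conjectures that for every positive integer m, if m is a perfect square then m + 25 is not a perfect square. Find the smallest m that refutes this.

We need the least positive integer m for which m is a perfect square but m + 25 is a perfect square.
For m = 1, 4, 9, 16, …, 81, 100, 121 the conclusion holds.
m = 144: 144 = 12² and 144 + 25 = 169 = 13².
Hence m = 144 is a counterexample.

m = 144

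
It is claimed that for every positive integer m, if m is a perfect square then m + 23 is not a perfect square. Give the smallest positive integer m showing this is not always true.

For m = 1, 4, 9, 16, 25, 36, 49, 64, 81, 100 the conclusion holds.
m = 121: 121 = 11² and 121 + 23 = 144 = 12².

m = 121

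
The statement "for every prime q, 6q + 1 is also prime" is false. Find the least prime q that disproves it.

Check each prime q in order until 6q + 1 is not prime.
q = 2: 6q + 1 = 13, prime.
q = 3: 6q + 1 = 19, prime.
q = 5: 6q + 1 = 31, prime.
q = 7: 6q + 1 = 43, prime.
q = 11: 6q + 1 = 67, prime.
q = 13: 6q + 1 = 79, prime.
q = 17: 6q + 1 = 103, prime.
q = 19: 6q + 1 = 115 = 5 × 23, not prime.

q = 19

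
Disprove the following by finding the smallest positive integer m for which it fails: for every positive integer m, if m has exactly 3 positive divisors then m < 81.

m = 121

m = 4: τ(4) = 3; 4 < 81.
m = 9: τ(9) = 3; 9 < 81.
m = 25: τ(25) = 3; 25 < 81.
m = 49: τ(49) = 3; 49 < 81.
m = 121: τ(121) = 3; 121 ≥ 81.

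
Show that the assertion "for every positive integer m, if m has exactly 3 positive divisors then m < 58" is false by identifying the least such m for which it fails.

m = 121

Check each positive integer m in order until m has exactly 3 positive divisors but the claim fails.
For m = 4, 9, 25, 49 the conclusion holds.
m = 121: τ(121) = 3; 121 ≥ 58.
Hence m = 121 is a counterexample.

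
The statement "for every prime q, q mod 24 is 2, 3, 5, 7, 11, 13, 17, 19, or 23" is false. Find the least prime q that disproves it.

The first 20 eligible values, up to q = 71, all satisfy the conclusion.
q = 73: 73 mod 24 = 1 — not in {2, 3, 5, 7, 11, 13, 17, 19, 23}.
So q = 73 is the smallest counterexample.

q = 73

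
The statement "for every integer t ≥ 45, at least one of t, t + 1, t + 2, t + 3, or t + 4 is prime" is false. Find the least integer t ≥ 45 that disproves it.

We need the least integer t ≥ 45 for which t, t + 1, t + 2, t + 3, t + 4 are all composite.
For t = 45, 46, 47 the conclusion holds.
t = 48: 48 = 2 × 24; 49 = 7 × 7; 50 = 2 × 25; 51 = 3 × 17; 52 = 2 × 26 — all composite.

t = 48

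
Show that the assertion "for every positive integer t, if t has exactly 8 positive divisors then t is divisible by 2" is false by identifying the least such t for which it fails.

A counterexample is any positive integer t such that t has exactly 8 positive divisors but t is not divisible by 2; we check each in order.
For t = 24, 30, 40, 42, …, 88, 102, 104 the conclusion holds.
t = 105: τ(105) = 8; 105 mod 2 = 1.
Hence t = 105 is a counterexample.

t = 105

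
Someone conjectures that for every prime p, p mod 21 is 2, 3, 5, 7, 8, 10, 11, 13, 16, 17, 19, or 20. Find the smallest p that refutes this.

p = 43

For p = 2, 3, 5, 7, …, 31, 37, 41 the conclusion holds.
p = 43: 43 mod 21 = 1 — not in {2, 3, 5, 7, 8, 10, 11, 13, 16, 17, 19, 20}.
Hence p = 43 is a counterexample.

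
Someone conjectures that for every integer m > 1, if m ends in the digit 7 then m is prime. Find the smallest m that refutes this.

We need the least integer m > 1 for which m ends in the digit 7 but m is not prime.
For m = 7, 17 the conclusion holds.
m = 27: 27 ends in 7; 27 = 3 × 9, composite.
Hence m = 27 is a counterexample.

m = 27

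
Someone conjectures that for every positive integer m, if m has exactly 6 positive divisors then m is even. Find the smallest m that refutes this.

m = 45

m = 12: divisors of 12: 1, 2, 3, 4, 6, 12; 12 is even.
m = 18: divisors of 18: 1, 2, 3, 6, 9, 18; 18 is even.
m = 20: divisors of 20: 1, 2, 4, 5, 10, 20; 20 is even.
m = 28: divisors of 28: 1, 2, 4, 7, 14, 28; 28 is even.
m = 32: divisors of 32: 1, 2, 4, 8, 16, 32; 32 is even.
m = 44: divisors of 44: 1, 2, 4, 11, 22, 44; 44 is even.
m = 45: divisors of 45: 1, 3, 5, 9, 15, 45; 45 is odd.
Thus m = 45 disproves the claim, and no smaller m works.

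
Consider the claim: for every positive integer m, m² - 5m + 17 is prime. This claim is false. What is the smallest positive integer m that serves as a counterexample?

Check each positive integer m in order until m² - 5m + 17 is not prime.
The first 12 eligible values, up to m = 12, all satisfy the conclusion.
m = 13: m² - 5m + 17 = 121 = 11 × 11, composite.
Thus m = 13 disproves the claim, and no smaller m works.

m = 13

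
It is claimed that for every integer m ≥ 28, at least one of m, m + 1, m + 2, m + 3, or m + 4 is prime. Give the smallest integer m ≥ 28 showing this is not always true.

Check each integer m ≥ 28 in order until m, m + 1, m + 2, m + 3, m + 4 are all composite.
m = 28: 29 is prime.
m = 29: 29 is prime.
m = 30: 31 is prime.
m = 31: 31 is prime.
m = 32: 32 = 2 × 16; 33 = 3 × 11; 34 = 2 × 17; 35 = 5 × 7; 36 = 2 × 18 — all composite.
So m = 32 is the smallest counterexample.

m = 32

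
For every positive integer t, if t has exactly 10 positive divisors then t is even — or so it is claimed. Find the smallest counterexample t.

t = 405

Check each positive integer t in order until t has exactly 10 positive divisors but t is odd.
For t = 48, 80, 112, 162, 176, 208, 272, 304, 368 the conclusion holds.
t = 405: divisors of 405: 10 divisors; 405 is odd.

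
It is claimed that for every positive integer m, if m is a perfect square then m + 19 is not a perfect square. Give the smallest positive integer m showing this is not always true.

m = 81

We need the least positive integer m for which m is a perfect square but m + 19 is a perfect square.
m = 1: 1 + 19 = 20, not a perfect square.
m = 4: 4 + 19 = 23, not a perfect square.
m = 9: 9 + 19 = 28, not a perfect square.
m = 16: 16 + 19 = 35, not a perfect square.
m = 25: 25 + 19 = 44, not a perfect square.
m = 36: 36 + 19 = 55, not a perfect square.
m = 49: 49 + 19 = 68, not a perfect square.
m = 64: 64 + 19 = 83, not a perfect square.
m = 81: 81 = 9² and 81 + 19 = 100 = 10².
So m = 81 is the smallest counterexample.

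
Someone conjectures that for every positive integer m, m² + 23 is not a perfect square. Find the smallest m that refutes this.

Check each positive integer m in order until m² + 23 is a perfect square.
For m = 1, 2, 3, 4, 5, 6, 7, 8, 9, 10 the conclusion holds.
m = 11: 11² + 23 = 144 = 12², a perfect square.
Hence m = 11 is a counterexample.

m = 11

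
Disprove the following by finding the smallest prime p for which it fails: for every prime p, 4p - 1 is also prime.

We need the least prime p for which 4p - 1 is not prime.
p = 2: 4p - 1 = 7, prime.
p = 3: 4p - 1 = 11, prime.
p = 5: 4p - 1 = 19, prime.
p = 7: 4p - 1 = 27 = 3 × 9, not prime.
Thus p = 7 disproves the claim, and no smaller p works.

p = 7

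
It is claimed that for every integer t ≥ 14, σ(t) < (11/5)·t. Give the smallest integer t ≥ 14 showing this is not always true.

t = 24

Check each integer t ≥ 14 in order until the claim fails.
The first 10 eligible values, up to t = 23, all satisfy the conclusion.
t = 24: σ(24) = 60; 60 ≥ 264/5.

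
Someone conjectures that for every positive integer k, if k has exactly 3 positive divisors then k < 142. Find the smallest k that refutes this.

k = 169

A counterexample is any positive integer k such that k has exactly 3 positive divisors but the claim fails; we check each in order.
k = 4: τ(4) = 3; 4 < 142.
k = 9: τ(9) = 3; 9 < 142.
k = 25: τ(25) = 3; 25 < 142.
k = 49: τ(49) = 3; 49 < 142.
k = 121: τ(121) = 3; 121 < 142.
k = 169: τ(169) = 3; 169 ≥ 142.
Hence k = 169 is a counterexample.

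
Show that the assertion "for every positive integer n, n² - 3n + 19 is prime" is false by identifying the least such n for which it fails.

For n = 1, 2, 3, 4, …, 15, 16, 17 the conclusion holds.
n = 18: n² - 3n + 19 = 289 = 17 × 17, composite.

n = 18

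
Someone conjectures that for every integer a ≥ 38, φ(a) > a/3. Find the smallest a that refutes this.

The first 4 eligible values, up to a = 41, all satisfy the conclusion.
a = 42: φ(42) = 12 and 42/3 = 14, so φ(42) ≤ 42/3.

a = 42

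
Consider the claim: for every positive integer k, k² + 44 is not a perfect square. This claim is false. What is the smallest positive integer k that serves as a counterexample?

We need the least positive integer k for which k² + 44 is a perfect square.
For k = 1, 2, 3, 4, 5, 6, 7, 8, 9 the conclusion holds.
k = 10: 10² + 44 = 144 = 12², a perfect square.
Thus k = 10 disproves the claim, and no smaller k works.

k = 10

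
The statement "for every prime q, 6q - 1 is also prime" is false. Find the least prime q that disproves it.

We need the least prime q for which 6q - 1 is not prime.
For q = 2, 3, 5, 7 the conclusion holds.
q = 11: 6q - 1 = 65 = 5 × 13, not prime.

q = 11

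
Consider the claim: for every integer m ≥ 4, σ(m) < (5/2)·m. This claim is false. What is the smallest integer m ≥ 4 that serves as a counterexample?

Check each integer m ≥ 4 in order until the claim fails.
For m = 4, 5, 6, 7, …, 21, 22, 23 the conclusion holds.
m = 24: σ(24) = 60; 60 ≥ 60.
Thus m = 24 disproves the claim, and no smaller m works.

m = 24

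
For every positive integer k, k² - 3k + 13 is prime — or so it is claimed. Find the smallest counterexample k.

For k = 1, 2, 3, 4, …, 9, 10, 11 the conclusion holds.
k = 12: k² - 3k + 13 = 121 = 11 × 11, composite.
Hence k = 12 is a counterexample.

k = 12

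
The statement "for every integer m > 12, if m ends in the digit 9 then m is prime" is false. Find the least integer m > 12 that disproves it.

Check each integer m > 12 in order until m ends in the digit 9 but m is not prime.
m = 19: 19 ends in 9 and is prime.
m = 29: 29 ends in 9 and is prime.
m = 39: 39 ends in 9; 39 = 3 × 13, composite.
Hence m = 39 is a counterexample.

m = 39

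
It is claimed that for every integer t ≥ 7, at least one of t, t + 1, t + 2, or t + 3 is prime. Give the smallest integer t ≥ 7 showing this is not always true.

t = 24

A counterexample is any integer t ≥ 7 such that t, t + 1, t + 2, t + 3 are all composite; we check each in order.
The first 17 eligible values, up to t = 23, all satisfy the conclusion.
t = 24: 24 = 2 × 12; 25 = 5 × 5; 26 = 2 × 13; 27 = 3 × 9 — all composite.
Thus t = 24 disproves the claim, and no smaller t works.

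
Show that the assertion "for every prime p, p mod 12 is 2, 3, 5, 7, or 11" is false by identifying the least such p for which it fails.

For p = 2, 3, 5, 7, 11 the conclusion holds.
p = 13: 13 mod 12 = 1 — not in {2, 3, 5, 7, 11}.

p = 13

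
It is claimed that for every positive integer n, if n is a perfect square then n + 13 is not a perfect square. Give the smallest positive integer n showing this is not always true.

We need the least positive integer n for which n is a perfect square but n + 13 is a perfect square.
n = 1: 1 + 13 = 14, not a perfect square.
n = 4: 4 + 13 = 17, not a perfect square.
n = 9: 9 + 13 = 22, not a perfect square.
n = 16: 16 + 13 = 29, not a perfect square.
n = 25: 25 + 13 = 38, not a perfect square.
n = 36: 36 = 6² and 36 + 13 = 49 = 7².
Hence n = 36 is a counterexample.

n = 36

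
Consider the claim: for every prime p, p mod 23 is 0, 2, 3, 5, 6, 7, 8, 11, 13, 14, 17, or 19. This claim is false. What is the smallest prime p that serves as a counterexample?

p = 41

Check each prime p in order until the claim fails.
For p = 2, 3, 5, 7, …, 29, 31, 37 the conclusion holds.
p = 41: 41 mod 23 = 18 — not in {0, 2, 3, 5, 6, 7, 8, 11, 13, 14, 17, 19}.
Thus p = 41 disproves the claim, and no smaller p works.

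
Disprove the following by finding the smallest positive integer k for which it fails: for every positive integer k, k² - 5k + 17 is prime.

k = 13

Check each positive integer k in order until k² - 5k + 17 is not prime.
For k = 1, 2, 3, 4, …, 10, 11, 12 the conclusion holds.
k = 13: k² - 5k + 17 = 121 = 11 × 11, composite.
Hence k = 13 is a counterexample.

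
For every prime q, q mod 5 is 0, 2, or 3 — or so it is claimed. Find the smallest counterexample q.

q = 11

We need the least prime q for which the claim fails.
The first 4 eligible values, up to q = 7, all satisfy the conclusion.
q = 11: 11 mod 5 = 1 — not in {0, 2, 3}.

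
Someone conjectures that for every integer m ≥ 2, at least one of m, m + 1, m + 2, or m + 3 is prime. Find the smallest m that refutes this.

For m = 2, 3, 4, 5, …, 21, 22, 23 the conclusion holds.
m = 24: 24 = 2 × 12; 25 = 5 × 5; 26 = 2 × 13; 27 = 3 × 9 — all composite.

m = 24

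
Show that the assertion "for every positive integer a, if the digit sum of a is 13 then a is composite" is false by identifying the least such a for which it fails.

A counterexample is any positive integer a such that the digit sum of a is 13 but a is prime; we check each in order.
a = 49: digit sum 13; 49 is composite.
a = 58: digit sum 13; 58 is composite.
a = 67: digit sum 13; 67 is prime, not composite.
So a = 67 is the smallest counterexample.

a = 67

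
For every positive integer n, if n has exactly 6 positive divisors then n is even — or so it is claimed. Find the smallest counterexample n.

n = 45

n = 12: divisors of 12: 1, 2, 3, 4, 6, 12; 12 is even.
n = 18: divisors of 18: 1, 2, 3, 6, 9, 18; 18 is even.
n = 20: divisors of 20: 1, 2, 4, 5, 10, 20; 20 is even.
n = 28: divisors of 28: 1, 2, 4, 7, 14, 28; 28 is even.
n = 32: divisors of 32: 1, 2, 4, 8, 16, 32; 32 is even.
n = 44: divisors of 44: 1, 2, 4, 11, 22, 44; 44 is even.
n = 45: divisors of 45: 1, 3, 5, 9, 15, 45; 45 is odd.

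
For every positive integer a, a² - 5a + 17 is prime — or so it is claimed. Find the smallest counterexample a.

Check each positive integer a in order until a² - 5a + 17 is not prime.
For a = 1, 2, 3, 4, …, 10, 11, 12 the conclusion holds.
a = 13: a² - 5a + 17 = 121 = 11 × 11, composite.
So a = 13 is the smallest counterexample.

a = 13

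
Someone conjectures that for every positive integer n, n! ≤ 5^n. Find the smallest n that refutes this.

n = 12

Check each positive integer n in order until n! > 5^n.
For n = 1, 2, 3, 4, …, 9, 10, 11 the conclusion holds.
n = 12: n! = 479001600 and 5^n = 244140625, so 479001600 > 244140625.
Hence n = 12 is a counterexample.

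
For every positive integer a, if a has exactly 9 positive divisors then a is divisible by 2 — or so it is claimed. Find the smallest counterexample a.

For a = 36, 100, 196 the conclusion holds.
a = 225: τ(225) = 9; 225 mod 2 = 1.
Hence a = 225 is a counterexample.

a = 225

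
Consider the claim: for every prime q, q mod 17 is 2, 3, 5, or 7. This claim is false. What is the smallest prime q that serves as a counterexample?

We need the least prime q for which the claim fails.
q = 2: 2 mod 17 = 2.
q = 3: 3 mod 17 = 3.
q = 5: 5 mod 17 = 5.
q = 7: 7 mod 17 = 7.
q = 11: 11 mod 17 = 11 — not in {2, 3, 5, 7}.
Thus q = 11 disproves the claim, and no smaller q works.

q = 11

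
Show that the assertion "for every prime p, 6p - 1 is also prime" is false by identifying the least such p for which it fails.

p = 11

We need the least prime p for which 6p - 1 is not prime.
p = 2: 6p - 1 = 11, prime.
p = 3: 6p - 1 = 17, prime.
p = 5: 6p - 1 = 29, prime.
p = 7: 6p - 1 = 41, prime.
p = 11: 6p - 1 = 65 = 5 × 13, not prime.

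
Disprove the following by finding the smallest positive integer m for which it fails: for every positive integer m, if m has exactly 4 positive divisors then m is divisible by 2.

m = 15

We need the least positive integer m for which m has exactly 4 positive divisors but m is not divisible by 2.
m = 6: τ(6) = 4; 6 mod 2 = 0.
m = 8: τ(8) = 4; 8 mod 2 = 0.
m = 10: τ(10) = 4; 10 mod 2 = 0.
m = 14: τ(14) = 4; 14 mod 2 = 0.
m = 15: τ(15) = 4; 15 mod 2 = 1.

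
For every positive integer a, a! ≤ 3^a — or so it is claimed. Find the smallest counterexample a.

a = 7

We need the least positive integer a for which a! > 3^a.
a = 1: a! = 1 and 3^a = 3, so 1 ≤ 3.
a = 2: a! = 2 and 3^a = 9, so 2 ≤ 9.
a = 3: a! = 6 and 3^a = 27, so 6 ≤ 27.
a = 4: a! = 24 and 3^a = 81, so 24 ≤ 81.
a = 5: a! = 120 and 3^a = 243, so 120 ≤ 243.
a = 6: a! = 720 and 3^a = 729, so 720 ≤ 729.
a = 7: a! = 5040 and 3^a = 2187, so 5040 > 2187.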